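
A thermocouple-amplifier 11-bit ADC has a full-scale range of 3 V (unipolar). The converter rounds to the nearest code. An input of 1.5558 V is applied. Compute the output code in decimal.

LSB = 3 V / 2048 = 1.465 mV.
(V_in − V_low)/LSB = (1.5558 − 0) / 0.00146484 = 1062.093.
round(1062.093) = 1062.

code 1062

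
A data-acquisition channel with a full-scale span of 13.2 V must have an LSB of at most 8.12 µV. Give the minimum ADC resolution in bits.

Number of steps required ≥ 13.2 V / 8.12 µV = 1625615.76.
Need 2^N ≥ 1625615.76; 2^20 = 1048576, 2^21 = 2097152.
Minimum N = 21.

21 bits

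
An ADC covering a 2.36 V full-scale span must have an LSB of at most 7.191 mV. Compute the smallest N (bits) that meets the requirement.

Number of steps required ≥ 2.36 V / 7.191 mV = 328.19.
Need 2^N ≥ 328.19; 2^8 = 256, 2^9 = 512.
Minimum N = 9.

9 bits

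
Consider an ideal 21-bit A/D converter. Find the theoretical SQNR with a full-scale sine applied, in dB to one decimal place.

128.2 dB

SNR ≈ 6.02·N + 1.76 dB = 6.02·21 + 1.76 = 128.18 dB.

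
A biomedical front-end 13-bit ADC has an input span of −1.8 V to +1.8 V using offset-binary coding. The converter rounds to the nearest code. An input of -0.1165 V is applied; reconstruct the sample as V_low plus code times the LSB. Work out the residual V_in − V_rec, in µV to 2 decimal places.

-44.92 µV

LSB = 3.6/2^13 = 439.45 µV.
Scaled input = 3830.8978 LSBs, so code = 3831.
Code 3831 maps back to (−1.8) + 3831×0.000439453 V = -0.11645508 V.
Difference: -4.49219e-05 V → -44.92 µV.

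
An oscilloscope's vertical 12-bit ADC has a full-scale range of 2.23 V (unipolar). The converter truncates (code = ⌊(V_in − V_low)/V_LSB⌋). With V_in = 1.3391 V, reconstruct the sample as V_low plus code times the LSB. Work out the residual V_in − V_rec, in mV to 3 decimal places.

One LSB is 2.23 V / 4096 = 0.544 mV.
(1.3391 − 0)/0.000544434 = 2459.6204; ⌊·⌋ gives code 2459.
Reconstructed: 1.3387622 V.
Difference: 0.000337793 V → 0.338 mV.

0.338 mV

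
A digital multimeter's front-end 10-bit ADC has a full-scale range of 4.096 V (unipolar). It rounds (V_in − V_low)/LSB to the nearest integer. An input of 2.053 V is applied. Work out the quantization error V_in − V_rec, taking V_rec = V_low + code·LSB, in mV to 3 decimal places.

One LSB is 4.096 V / 1024 = 4.000 mV.
(2.053 − 0)/0.004 = 513.2500; round gives code 513.
V_rec = 0 + 513·0.004 = 2.052 V.
V_in − V_rec = 0.001 V = 1.000 mV.

1.000 mV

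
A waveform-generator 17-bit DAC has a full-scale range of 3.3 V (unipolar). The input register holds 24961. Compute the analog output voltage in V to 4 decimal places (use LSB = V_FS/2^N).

LSB = 3.3 V / 2^17 = 25.18 µV.
V_out = 0 + 24961 × 2.5177e-05 V = 0.628443 V.

0.6284 V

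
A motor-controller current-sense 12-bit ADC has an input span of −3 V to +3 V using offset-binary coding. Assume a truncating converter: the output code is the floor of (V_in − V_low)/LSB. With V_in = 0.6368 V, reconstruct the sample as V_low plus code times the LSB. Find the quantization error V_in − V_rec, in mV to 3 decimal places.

1.058 mV

LSB = 6/2^12 = 1.465 mV.
(0.6368 − (−3))/0.00146484 = 2482.7221; ⌊·⌋ gives code 2482.
Reconstructed: 0.63574219 V.
Error = 0.6368 − 0.63574219 = 0.00105781 V = 1.058 mV.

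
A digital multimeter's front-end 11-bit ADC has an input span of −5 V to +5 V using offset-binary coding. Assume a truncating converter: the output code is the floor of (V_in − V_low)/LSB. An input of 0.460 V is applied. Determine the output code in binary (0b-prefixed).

LSB = 10 V / 2048 = 4.883 mV.
Input sits at 1118.208 steps above V_low.
⌊·⌋(1118.208) = 1118.
In binary (0b-prefixed): 0b10001011110.

code 0b10001011110 (decimal 1118)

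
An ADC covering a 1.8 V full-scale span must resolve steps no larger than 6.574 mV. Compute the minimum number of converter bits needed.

Number of steps required ≥ 1.8 V / 6.574 mV = 273.81.
Need 2^N ≥ 273.81; 2^8 = 256, 2^9 = 512.
Minimum N = 9.

9 bits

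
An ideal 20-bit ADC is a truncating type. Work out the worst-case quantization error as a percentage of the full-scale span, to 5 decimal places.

Truncating → worst-case error = 1 LSB = V_FS/2^20, so 100/1048576 = 9.53674e-05 % of full scale.

0.00010 %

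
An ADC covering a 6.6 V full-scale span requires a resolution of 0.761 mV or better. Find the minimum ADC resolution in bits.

Number of steps required ≥ 6.6 V / 0.761 mV = 8672.80.
Need 2^N ≥ 8672.80; 2^13 = 8192, 2^14 = 16384.
Minimum N = 14.

14 bits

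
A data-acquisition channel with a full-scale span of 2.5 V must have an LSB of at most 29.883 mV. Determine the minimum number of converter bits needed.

7 bits

Number of steps required ≥ 2.5 V / 29.883 mV = 83.66.
Need 2^N ≥ 83.66; 2^6 = 64, 2^7 = 128.
Minimum N = 7.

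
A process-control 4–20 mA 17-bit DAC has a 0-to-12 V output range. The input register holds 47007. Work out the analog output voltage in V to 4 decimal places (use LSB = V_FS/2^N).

LSB = 12 V / 2^17 = 91.55 µV.
V_out = 0 + 47007 × 9.15527e-05 V = 4.30362 V.

4.3036 V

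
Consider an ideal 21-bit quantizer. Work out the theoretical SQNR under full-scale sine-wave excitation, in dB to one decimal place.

128.2 dB

SNR ≈ 6.02·N + 1.76 dB = 6.02·21 + 1.76 = 128.18 dB.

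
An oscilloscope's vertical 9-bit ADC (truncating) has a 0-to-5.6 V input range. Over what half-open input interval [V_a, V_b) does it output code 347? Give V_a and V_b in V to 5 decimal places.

LSB = 5.6/2^9 = 10.938 mV.
V_a = V_low + 347·LSB = 3.79531 V; V_b = V_low + 348·LSB = 3.80625 V.

[3.79531 V, 3.80625 V)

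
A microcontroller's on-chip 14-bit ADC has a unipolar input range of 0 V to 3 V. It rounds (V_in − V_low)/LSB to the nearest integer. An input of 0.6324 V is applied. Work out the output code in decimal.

code 3454

With 16384 levels over 3 V, one step is 183.11 µV.
(0.6324 − 0) / 0.000183105 = 3453.747 LSBs.
Round → code 3454.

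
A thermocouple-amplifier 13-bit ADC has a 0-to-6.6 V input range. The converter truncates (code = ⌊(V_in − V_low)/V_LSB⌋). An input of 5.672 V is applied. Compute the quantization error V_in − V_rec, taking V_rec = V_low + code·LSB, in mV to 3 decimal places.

Step size: 6.6 V ÷ 2^13 = 0.806 mV.
(5.672 − 0)/0.000805664 = 7040.1552; ⌊·⌋ gives code 7040.
Code 7040 maps back to 0 + 7040×0.000805664 V = 5.671875 V.
V_in − V_rec = 0.000125 V = 0.125 mV.

0.125 mV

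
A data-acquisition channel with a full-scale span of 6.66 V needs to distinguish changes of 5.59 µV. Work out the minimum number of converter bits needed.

Number of steps required ≥ 6.66 V / 5.59 µV = 1191413.24.
Need 2^N ≥ 1191413.24; 2^20 = 1048576, 2^21 = 2097152.
Minimum N = 21.

21 bits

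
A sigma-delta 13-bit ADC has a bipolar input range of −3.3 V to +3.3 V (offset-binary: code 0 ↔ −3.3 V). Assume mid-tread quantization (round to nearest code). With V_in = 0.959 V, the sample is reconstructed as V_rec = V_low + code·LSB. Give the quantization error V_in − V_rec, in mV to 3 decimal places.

One LSB is 6.6 V / 8192 = 0.806 mV.
(0.959 − (−3.3))/0.000805664 = 5286.3224; round gives code 5286.
Code 5286 maps back to (−3.3) + 5286×0.000805664 V = 0.95874023 V.
V_in − V_rec = 0.000259766 V = 0.260 mV.

0.260 mV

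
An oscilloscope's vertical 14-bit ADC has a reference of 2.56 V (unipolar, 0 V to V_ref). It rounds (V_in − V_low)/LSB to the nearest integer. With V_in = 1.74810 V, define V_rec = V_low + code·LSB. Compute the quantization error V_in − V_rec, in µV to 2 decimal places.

-25.00 µV

Step size: 2.56 V ÷ 2^14 = 156.25 µV.
(V_in − V_low)/LSB = (1.74810 − 0)/0.00015625 = 11187.8400 → code 11188 (round).
V_rec = 0 + 11188·0.00015625 = 1.748125 V.
Difference: -2.5e-05 V → -25.00 µV.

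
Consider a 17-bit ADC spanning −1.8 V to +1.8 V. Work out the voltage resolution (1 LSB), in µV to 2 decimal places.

27.47 µV

Full-scale span = 3.6 V.
LSB = 3.6 / 2^17 = 3.6 / 131072 = 2.74658e-05 V = 27.47 µV.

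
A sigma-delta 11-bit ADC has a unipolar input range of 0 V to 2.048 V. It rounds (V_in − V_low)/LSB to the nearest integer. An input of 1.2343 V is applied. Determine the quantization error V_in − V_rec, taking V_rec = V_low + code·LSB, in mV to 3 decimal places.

0.300 mV

LSB = 2.048/2^11 = 1.000 mV.
(1.2343 − 0)/0.001 = 1234.3000; round gives code 1234.
Reconstructed: 1.234 V.
Error = 1.2343 − 1.234 = 0.0003 V = 0.300 mV.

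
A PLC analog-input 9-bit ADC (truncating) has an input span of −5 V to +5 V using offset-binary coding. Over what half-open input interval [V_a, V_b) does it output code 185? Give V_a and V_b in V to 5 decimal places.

[-1.38672 V, -1.36719 V)

LSB = 10/2^9 = 19.531 mV.
V_a = V_low + 185·LSB = -1.38672 V; V_b = V_low + 186·LSB = -1.36719 V.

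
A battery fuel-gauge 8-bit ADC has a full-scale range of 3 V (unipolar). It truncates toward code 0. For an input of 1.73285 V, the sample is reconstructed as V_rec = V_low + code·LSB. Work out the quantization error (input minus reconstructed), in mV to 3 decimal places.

Step size: 3 V ÷ 2^8 = 11.719 mV.
(1.73285 − 0)/0.0117188 = 147.8699; ⌊·⌋ gives code 147.
Code 147 maps back to 0 + 147×0.0117188 V = 1.7226562 V.
Error = 1.73285 − 1.7226562 = 0.0101937 V = 10.194 mV.

10.194 mV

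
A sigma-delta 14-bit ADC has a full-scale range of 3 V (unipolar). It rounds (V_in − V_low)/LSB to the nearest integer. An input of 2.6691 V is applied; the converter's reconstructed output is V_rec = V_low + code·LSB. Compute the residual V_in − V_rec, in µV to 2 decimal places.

Step size: 3 V ÷ 2^14 = 183.11 µV.
Scaled input = 14576.8448 LSBs, so code = 14577.
Code 14577 maps back to 0 + 14577×0.000183105 V = 2.6691284 V.
Error = 2.6691 − 2.6691284 = -2.8418e-05 V = -28.42 µV.

-28.42 µV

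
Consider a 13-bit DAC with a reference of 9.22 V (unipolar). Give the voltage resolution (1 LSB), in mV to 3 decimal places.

1.125 mV

Full-scale span = 9.22 V.
LSB = 9.22 / 2^13 = 9.22 / 8192 = 0.00112549 V = 1.125 mV.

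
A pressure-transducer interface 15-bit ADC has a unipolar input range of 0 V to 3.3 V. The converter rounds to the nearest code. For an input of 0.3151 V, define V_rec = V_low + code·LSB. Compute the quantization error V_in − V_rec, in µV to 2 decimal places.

-15.36 µV

Step size: 3.3 V ÷ 2^15 = 100.71 µV.
(V_in − V_low)/LSB = (0.3151 − 0)/0.000100708 = 3128.8475 → code 3129 (round).
Code 3129 maps back to 0 + 3129×0.000100708 V = 0.31511536 V.
Difference: -1.53564e-05 V → -15.36 µV.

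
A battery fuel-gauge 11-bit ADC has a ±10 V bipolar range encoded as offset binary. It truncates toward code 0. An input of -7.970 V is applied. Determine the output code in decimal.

With 2048 levels over 20 V, one step is 9.766 mV.
(-7.970 − (−10)) / 0.00976562 = 207.872 LSBs.
⌊·⌋(207.872) = 207.

code 207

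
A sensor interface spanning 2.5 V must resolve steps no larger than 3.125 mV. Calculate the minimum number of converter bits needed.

Number of steps required ≥ 2.5 V / 3.125 mV = 800.00.
Need 2^N ≥ 800.00; 2^9 = 512, 2^10 = 1024.
Minimum N = 10.

10 bits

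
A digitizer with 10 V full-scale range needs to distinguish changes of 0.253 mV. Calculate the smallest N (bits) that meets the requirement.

16 bits

Number of steps required ≥ 10 V / 0.253 mV = 39525.69.
Need 2^N ≥ 39525.69; 2^15 = 32768, 2^16 = 65536.
Minimum N = 16.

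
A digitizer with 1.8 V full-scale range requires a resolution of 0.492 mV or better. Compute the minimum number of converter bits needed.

Number of steps required ≥ 1.8 V / 0.492 mV = 3658.54.
Need 2^N ≥ 3658.54; 2^11 = 2048, 2^12 = 4096.
Minimum N = 12.

12 bits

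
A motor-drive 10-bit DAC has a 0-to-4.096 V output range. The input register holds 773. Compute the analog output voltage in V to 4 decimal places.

3.0920 V

LSB = 4.096 V / 2^10 = 4.000 mV.
V_out = 0 + 773 × 0.004 V = 3.092 V.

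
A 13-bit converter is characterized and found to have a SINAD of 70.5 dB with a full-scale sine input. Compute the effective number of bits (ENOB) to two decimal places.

ENOB = (SINAD − 1.76) / 6.02 = (70.5 − 1.76)/6.02 = 11.419.

11.42 bits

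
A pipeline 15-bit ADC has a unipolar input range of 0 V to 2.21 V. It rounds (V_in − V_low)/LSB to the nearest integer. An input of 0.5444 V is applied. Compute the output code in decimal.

Full-scale span = 2.21 V; LSB = 2.21/2^15 = 67.44 µV.
(V_in − V_low)/LSB = (0.5444 − 0) / 6.74438e-05 = 8071.900.
round(8071.900) = 8072.

code 8072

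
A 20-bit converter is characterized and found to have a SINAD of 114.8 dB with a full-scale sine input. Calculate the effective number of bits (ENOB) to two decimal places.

ENOB = (SINAD − 1.76) / 6.02 = (114.8 − 1.76)/6.02 = 18.777.

18.78 bits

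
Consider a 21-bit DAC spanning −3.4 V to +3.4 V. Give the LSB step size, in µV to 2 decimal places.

3.24 µV

Full-scale span = 6.8 V.
LSB = 6.8 / 2^21 = 6.8 / 2097152 = 3.24249e-06 V = 3.24 µV.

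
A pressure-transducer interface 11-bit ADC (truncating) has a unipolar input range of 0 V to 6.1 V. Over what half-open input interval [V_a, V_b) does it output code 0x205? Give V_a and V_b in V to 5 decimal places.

[1.53989 V, 1.54287 V)

LSB = 6.1/2^11 = 2.979 mV.
Code 0x205 = 517 decimal.
V_a = V_low + 517·LSB = 1.53989 V; V_b = V_low + 518·LSB = 1.54287 V.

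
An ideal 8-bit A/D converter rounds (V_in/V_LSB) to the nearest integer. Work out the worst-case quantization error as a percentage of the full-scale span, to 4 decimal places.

Rounding → worst-case error = ½ LSB = V_FS/2^9, so 100/512 = 0.195312 % of full scale.

0.1953 %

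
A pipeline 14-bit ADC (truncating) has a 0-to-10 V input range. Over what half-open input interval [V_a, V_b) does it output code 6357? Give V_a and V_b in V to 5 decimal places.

[3.88000 V, 3.88062 V)

LSB = 10/2^14 = 0.610 mV.
V_a = V_low + 6357·LSB = 3.88 V; V_b = V_low + 6358·LSB = 3.88062 V.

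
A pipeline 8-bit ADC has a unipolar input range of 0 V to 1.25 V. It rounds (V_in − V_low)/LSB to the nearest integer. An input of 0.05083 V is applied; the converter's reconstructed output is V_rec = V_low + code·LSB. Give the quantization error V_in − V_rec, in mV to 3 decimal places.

2.002 mV

One LSB is 1.25 V / 256 = 4.883 mV.
(V_in − V_low)/LSB = (0.05083 − 0)/0.00488281 = 10.4100 → code 10 (round).
V_rec = 0 + 10·0.00488281 = 0.048828125 V.
Error = 0.05083 − 0.048828125 = 0.00200188 V = 2.002 mV.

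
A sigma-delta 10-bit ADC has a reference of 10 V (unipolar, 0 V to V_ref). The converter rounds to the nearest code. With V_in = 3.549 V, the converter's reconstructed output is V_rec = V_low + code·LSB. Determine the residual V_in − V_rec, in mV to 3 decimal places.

4.078 mV

Step size: 10 V ÷ 2^10 = 9.766 mV.
Scaled input = 363.4176 LSBs, so code = 363.
V_rec = 0 + 363·0.00976562 = 3.5449219 V.
V_in − V_rec = 0.00407813 V = 4.078 mV.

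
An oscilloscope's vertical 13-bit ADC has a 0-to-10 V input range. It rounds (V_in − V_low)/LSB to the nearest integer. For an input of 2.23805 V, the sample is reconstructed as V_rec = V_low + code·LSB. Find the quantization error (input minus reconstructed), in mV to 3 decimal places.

0.501 mV

Step size: 10 V ÷ 2^13 = 1.221 mV.
Scaled input = 1833.4106 LSBs, so code = 1833.
V_rec = 0 + 1833·0.0012207 = 2.2375488 V.
V_in − V_rec = 0.000501172 V = 0.501 mV.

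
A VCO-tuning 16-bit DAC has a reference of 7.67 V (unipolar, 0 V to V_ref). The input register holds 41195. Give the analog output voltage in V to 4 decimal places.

4.8213 V

LSB = 7.67 V / 2^16 = 117.03 µV.
V_out = 0 + 41195 × 0.000117035 V = 4.82125 V.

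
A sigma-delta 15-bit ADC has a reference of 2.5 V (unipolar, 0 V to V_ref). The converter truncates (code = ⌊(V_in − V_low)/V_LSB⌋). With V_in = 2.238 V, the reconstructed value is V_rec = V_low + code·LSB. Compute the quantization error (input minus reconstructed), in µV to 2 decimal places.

69.70 µV

One LSB is 2.5 V / 32768 = 76.29 µV.
Scaled input = 29333.9136 LSBs, so code = 29333.
Code 29333 maps back to 0 + 29333×7.62939e-05 V = 2.2379303 V.
Difference: 6.97021e-05 V → 69.70 µV.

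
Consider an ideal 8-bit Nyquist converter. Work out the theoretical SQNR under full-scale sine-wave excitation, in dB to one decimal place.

49.9 dB

SNR ≈ 6.02·N + 1.76 dB = 6.02·8 + 1.76 = 49.92 dB.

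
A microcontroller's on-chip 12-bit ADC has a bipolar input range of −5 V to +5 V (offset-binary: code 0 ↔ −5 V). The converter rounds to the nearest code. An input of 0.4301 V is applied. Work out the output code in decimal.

With 4096 levels over 10 V, one step is 2.441 mV.
(V_in − V_low)/LSB = (0.4301 − (−5)) / 0.00244141 = 2224.169.
Round → code 2224.

code 2224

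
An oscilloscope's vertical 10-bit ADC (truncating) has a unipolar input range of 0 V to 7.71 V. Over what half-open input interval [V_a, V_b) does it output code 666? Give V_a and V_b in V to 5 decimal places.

LSB = 7.71/2^10 = 7.529 mV.
V_a = V_low + 666·LSB = 5.01451 V; V_b = V_low + 667·LSB = 5.02204 V.

[5.01451 V, 5.02204 V)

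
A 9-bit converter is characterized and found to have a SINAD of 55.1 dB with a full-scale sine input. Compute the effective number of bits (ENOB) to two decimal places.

8.86 bits

ENOB = (SINAD − 1.76) / 6.02 = (55.1 − 1.76)/6.02 = 8.860.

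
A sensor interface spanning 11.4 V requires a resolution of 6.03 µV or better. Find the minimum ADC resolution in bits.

Number of steps required ≥ 11.4 V / 6.03 µV = 1890547.26.
Need 2^N ≥ 1890547.26; 2^20 = 1048576, 2^21 = 2097152.
Minimum N = 21.

21 bits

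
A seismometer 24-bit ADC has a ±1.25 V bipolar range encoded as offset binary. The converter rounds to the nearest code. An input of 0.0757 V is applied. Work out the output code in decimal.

code 8896622

With 16777216 levels over 2.5 V, one step is 0.15 µV.
Input sits at 8896622.100 steps above V_low.
So the output code is 8896622.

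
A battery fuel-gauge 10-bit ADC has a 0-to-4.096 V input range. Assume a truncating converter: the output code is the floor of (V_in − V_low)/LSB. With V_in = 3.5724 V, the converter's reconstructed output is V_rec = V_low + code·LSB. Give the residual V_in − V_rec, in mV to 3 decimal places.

0.400 mV

One LSB is 4.096 V / 1024 = 4.000 mV.
(V_in − V_low)/LSB = (3.5724 − 0)/0.004 = 893.1000 → code 893 (floor).
V_rec = 0 + 893·0.004 = 3.572 V.
Difference: 0.0004 V → 0.400 mV.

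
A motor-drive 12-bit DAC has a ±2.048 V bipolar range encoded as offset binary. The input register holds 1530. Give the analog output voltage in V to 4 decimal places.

-0.5180 V

LSB = 4.096 V / 2^12 = 1.000 mV.
V_out = (−2.048) + 1530 × 0.001 V = -0.518 V.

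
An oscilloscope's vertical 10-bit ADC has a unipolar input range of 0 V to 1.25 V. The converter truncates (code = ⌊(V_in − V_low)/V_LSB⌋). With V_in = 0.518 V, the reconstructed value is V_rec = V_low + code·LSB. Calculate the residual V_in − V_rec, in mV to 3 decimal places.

0.422 mV

LSB = 1.25/2^10 = 1.221 mV.
(V_in − V_low)/LSB = (0.518 − 0)/0.0012207 = 424.3456 → code 424 (floor).
Reconstructed: 0.51757812 V.
Difference: 0.000421875 V → 0.422 mV.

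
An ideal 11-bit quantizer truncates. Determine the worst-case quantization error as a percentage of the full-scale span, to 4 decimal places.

0.0488 %

Truncating → worst-case error = 1 LSB = V_FS/2^11, so 100/2048 = 0.0488281 % of full scale.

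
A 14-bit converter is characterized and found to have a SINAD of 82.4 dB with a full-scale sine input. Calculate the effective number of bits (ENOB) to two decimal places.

ENOB = (SINAD − 1.76) / 6.02 = (82.4 − 1.76)/6.02 = 13.395.

13.40 bits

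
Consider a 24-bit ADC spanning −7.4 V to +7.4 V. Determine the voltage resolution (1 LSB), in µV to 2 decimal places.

Full-scale span = 14.8 V.
LSB = 14.8 / 2^24 = 14.8 / 16777216 = 8.82149e-07 V = 0.88 µV.

0.88 µV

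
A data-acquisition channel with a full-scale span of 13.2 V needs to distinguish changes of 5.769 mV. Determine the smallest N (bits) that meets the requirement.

12 bits

Number of steps required ≥ 13.2 V / 5.769 mV = 2288.09.
Need 2^N ≥ 2288.09; 2^11 = 2048, 2^12 = 4096.
Minimum N = 12.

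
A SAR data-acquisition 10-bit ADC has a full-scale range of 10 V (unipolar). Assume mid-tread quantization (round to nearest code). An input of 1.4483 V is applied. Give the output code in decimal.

LSB = 10 V / 1024 = 9.766 mV.
Input sits at 148.306 steps above V_low.
So the output code is 148.

code 148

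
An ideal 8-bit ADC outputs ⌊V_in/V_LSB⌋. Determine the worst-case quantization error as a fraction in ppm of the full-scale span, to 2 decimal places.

3906.25 ppm

Truncating → worst-case error = 1 LSB = V_FS/2^8, so 1e+06/256 = 3906.25 ppm of full scale.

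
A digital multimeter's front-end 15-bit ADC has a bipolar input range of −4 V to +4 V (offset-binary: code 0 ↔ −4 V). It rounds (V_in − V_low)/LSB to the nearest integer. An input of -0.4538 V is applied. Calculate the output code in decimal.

Full-scale span = 8 V; LSB = 8/2^15 = 244.14 µV.
Input sits at 14525.235 steps above V_low.
Round → code 14525.

code 14525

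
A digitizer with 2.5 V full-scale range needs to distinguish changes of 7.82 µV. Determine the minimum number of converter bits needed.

Number of steps required ≥ 2.5 V / 7.82 µV = 319693.09.
Need 2^N ≥ 319693.09; 2^18 = 262144, 2^19 = 524288.
Minimum N = 19.

19 bits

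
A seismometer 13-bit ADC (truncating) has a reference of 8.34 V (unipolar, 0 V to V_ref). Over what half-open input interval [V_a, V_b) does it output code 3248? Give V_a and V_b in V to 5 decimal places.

LSB = 8.34/2^13 = 1.018 mV.
V_a = V_low + 3248·LSB = 3.30668 V; V_b = V_low + 3249·LSB = 3.3077 V.

[3.30668 V, 3.30770 V)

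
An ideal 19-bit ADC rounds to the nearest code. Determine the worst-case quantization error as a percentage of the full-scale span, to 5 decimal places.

Rounding → worst-case error = ½ LSB = V_FS/2^20, so 100/1048576 = 9.53674e-05 % of full scale.

0.00010 %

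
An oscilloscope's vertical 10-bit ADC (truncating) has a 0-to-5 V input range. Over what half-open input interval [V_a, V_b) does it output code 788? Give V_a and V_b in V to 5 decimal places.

LSB = 5/2^10 = 4.883 mV.
V_a = V_low + 788·LSB = 3.84766 V; V_b = V_low + 789·LSB = 3.85254 V.

[3.84766 V, 3.85254 V)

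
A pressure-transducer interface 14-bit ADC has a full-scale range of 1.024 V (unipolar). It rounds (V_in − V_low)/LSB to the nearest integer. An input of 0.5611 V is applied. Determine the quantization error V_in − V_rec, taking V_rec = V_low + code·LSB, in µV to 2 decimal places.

-25.00 µV

Step size: 1.024 V ÷ 2^14 = 62.50 µV.
Scaled input = 8977.6000 LSBs, so code = 8978.
Code 8978 maps back to 0 + 8978×6.25e-05 V = 0.561125 V.
Error = 0.5611 − 0.561125 = -2.5e-05 V = -25.00 µV.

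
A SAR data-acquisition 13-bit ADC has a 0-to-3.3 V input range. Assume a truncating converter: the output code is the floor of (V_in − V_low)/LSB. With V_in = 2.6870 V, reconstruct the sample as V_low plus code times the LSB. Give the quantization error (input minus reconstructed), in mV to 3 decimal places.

0.110 mV

Step size: 3.3 V ÷ 2^13 = 402.83 µV.
(V_in − V_low)/LSB = (2.6870 − 0)/0.000402832 = 6670.2739 → code 6670 (floor).
V_rec = 0 + 6670·0.000402832 = 2.6868896 V.
V_in − V_rec = 0.000110352 V = 0.110 mV.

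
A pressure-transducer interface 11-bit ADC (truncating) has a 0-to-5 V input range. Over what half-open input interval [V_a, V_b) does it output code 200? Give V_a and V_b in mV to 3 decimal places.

[488.281 mV, 490.723 mV)

LSB = 5/2^11 = 2.441 mV.
V_a = V_low + 200·LSB = 0.488281 V; V_b = V_low + 201·LSB = 0.490723 V.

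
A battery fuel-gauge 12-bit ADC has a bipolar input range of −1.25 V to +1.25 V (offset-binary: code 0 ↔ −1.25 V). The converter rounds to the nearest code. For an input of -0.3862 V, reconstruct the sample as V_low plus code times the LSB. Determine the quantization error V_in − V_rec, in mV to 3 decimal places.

0.153 mV

Step size: 2.5 V ÷ 2^12 = 0.610 mV.
(V_in − V_low)/LSB = (-0.3862 − (−1.25))/0.000610352 = 1415.2499 → code 1415 (round).
V_rec = (−1.25) + 1415·0.000610352 = -0.38635254 V.
V_in − V_rec = 0.000152539 V = 0.153 mV.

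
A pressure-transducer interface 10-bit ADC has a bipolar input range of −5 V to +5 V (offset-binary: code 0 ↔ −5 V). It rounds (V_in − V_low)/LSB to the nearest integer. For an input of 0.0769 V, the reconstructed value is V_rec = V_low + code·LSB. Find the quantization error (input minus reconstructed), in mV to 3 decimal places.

-1.225 mV

One LSB is 10 V / 1024 = 9.766 mV.
Scaled input = 519.8746 LSBs, so code = 520.
Code 520 maps back to (−5) + 520×0.00976562 V = 0.078125 V.
Error = 0.0769 − 0.078125 = -0.001225 V = -1.225 mV.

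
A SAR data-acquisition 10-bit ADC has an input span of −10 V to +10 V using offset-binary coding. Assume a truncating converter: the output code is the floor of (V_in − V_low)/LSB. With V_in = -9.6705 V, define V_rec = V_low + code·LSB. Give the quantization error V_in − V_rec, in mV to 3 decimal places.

17.000 mV

One LSB is 20 V / 1024 = 19.531 mV.
Scaled input = 16.8704 LSBs, so code = 16.
Code 16 maps back to (−10) + 16×0.0195312 V = -9.6875 V.
V_in − V_rec = 0.017 V = 17.000 mV.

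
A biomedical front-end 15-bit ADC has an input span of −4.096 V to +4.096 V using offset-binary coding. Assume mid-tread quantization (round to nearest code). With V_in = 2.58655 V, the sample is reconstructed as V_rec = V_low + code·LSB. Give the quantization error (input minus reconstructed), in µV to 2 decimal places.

One LSB is 8.192 V / 32768 = 250.00 µV.
(2.58655 − (−4.096))/0.00025 = 26730.2000; round gives code 26730.
Reconstructed: 2.5865 V.
Difference: 5e-05 V → 50.00 µV.

50.00 µV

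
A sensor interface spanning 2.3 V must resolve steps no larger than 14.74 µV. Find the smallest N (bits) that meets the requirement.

18 bits

Number of steps required ≥ 2.3 V / 14.74 µV = 156037.99.
Need 2^N ≥ 156037.99; 2^17 = 131072, 2^18 = 262144.
Minimum N = 18.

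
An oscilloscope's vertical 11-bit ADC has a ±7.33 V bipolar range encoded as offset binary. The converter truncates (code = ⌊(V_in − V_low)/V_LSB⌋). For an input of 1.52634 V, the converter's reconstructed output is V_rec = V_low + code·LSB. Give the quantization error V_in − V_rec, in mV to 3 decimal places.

1.643 mV

LSB = 14.66/2^11 = 7.158 mV.
Scaled input = 1237.2295 LSBs, so code = 1237.
Code 1237 maps back to (−7.33) + 1237×0.0071582 V = 1.5246973 V.
V_in − V_rec = 0.00164273 V = 1.643 mV.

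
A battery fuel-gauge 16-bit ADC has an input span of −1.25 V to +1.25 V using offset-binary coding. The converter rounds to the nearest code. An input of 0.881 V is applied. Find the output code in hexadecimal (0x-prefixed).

code 0xDA37 (decimal 55863)

LSB = 2.5 V / 65536 = 38.15 µV.
(V_in − V_low)/LSB = (0.881 − (−1.25)) / 3.8147e-05 = 55862.886.
So the output code is 55863.
In hexadecimal (0x-prefixed): 0xDA37.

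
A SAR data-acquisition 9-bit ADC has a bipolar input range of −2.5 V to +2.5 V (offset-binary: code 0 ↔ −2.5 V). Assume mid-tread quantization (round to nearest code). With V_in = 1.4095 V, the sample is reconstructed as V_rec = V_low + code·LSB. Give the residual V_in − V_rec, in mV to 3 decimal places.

Step size: 5 V ÷ 2^9 = 9.766 mV.
Scaled input = 400.3328 LSBs, so code = 400.
Reconstructed: 1.40625 V.
Difference: 0.00325 V → 3.250 mV.

3.250 mV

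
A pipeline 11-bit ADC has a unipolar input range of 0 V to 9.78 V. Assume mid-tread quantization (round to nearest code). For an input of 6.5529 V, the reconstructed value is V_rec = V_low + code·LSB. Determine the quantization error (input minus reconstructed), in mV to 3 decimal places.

LSB = 9.78/2^11 = 4.775 mV.
Scaled input = 1372.2228 LSBs, so code = 1372.
Code 1372 maps back to 0 + 1372×0.00477539 V = 6.5518359 V.
Difference: 0.00106406 V → 1.064 mV.

1.064 mV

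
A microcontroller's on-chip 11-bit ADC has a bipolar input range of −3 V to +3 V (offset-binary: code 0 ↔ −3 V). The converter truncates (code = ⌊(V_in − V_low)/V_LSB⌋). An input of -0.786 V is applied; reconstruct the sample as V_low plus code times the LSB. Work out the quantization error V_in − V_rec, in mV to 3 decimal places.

LSB = 6/2^11 = 2.930 mV.
(-0.786 − (−3))/0.00292969 = 755.7120; ⌊·⌋ gives code 755.
Code 755 maps back to (−3) + 755×0.00292969 V = -0.78808594 V.
V_in − V_rec = 0.00208594 V = 2.086 mV.

2.086 mV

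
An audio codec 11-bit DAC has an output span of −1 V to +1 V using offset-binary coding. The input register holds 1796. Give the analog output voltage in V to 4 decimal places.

0.7539 V

LSB = 2 V / 2^11 = 0.977 mV.
V_out = (−1) + 1796 × 0.000976562 V = 0.753906 V.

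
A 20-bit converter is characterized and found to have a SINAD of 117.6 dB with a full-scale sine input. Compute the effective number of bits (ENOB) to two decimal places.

ENOB = (SINAD − 1.76) / 6.02 = (117.6 − 1.76)/6.02 = 19.243.

19.24 bits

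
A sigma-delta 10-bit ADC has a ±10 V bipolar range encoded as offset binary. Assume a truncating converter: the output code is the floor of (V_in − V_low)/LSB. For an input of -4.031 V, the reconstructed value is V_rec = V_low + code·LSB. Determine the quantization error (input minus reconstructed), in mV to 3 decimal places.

11.969 mV

LSB = 20/2^10 = 19.531 mV.
(V_in − V_low)/LSB = (-4.031 − (−10))/0.0195312 = 305.6128 → code 305 (floor).
V_rec = (−10) + 305·0.0195312 = -4.0429688 V.
Error = -4.031 − (−4.0429688) = 0.0119688 V = 11.969 mV.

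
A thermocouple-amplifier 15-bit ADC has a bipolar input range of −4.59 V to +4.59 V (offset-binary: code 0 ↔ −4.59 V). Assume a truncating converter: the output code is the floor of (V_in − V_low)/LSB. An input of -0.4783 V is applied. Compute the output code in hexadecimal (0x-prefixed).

code 0x3954 (decimal 14676)

Full-scale span = 9.18 V; LSB = 9.18/2^15 = 280.15 µV.
Input sits at 14676.709 steps above V_low.
So the output code is 14676.
In hexadecimal (0x-prefixed): 0x3954.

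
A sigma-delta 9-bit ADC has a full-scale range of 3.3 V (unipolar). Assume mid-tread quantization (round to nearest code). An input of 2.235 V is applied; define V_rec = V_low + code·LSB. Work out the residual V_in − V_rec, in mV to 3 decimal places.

LSB = 3.3/2^9 = 6.445 mV.
Scaled input = 346.7636 LSBs, so code = 347.
Reconstructed: 2.2365234 V.
V_in − V_rec = -0.00152344 V = -1.523 mV.

-1.523 mV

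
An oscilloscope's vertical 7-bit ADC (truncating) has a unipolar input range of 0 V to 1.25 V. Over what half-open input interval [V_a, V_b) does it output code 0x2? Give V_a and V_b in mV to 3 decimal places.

LSB = 1.25/2^7 = 9.766 mV.
Code 0x2 = 2 decimal.
V_a = V_low + 2·LSB = 0.0195312 V; V_b = V_low + 3·LSB = 0.0292969 V.

[19.531 mV, 29.297 mV)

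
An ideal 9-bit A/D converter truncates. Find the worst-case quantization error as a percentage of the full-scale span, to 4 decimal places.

0.1953 %

Truncating → worst-case error = 1 LSB = V_FS/2^9, so 100/512 = 0.195312 % of full scale.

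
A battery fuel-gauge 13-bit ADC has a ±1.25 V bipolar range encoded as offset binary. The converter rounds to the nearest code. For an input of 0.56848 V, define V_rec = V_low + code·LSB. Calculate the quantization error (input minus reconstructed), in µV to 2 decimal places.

-62.48 µV

Step size: 2.5 V ÷ 2^13 = 305.18 µV.
(V_in − V_low)/LSB = (0.56848 − (−1.25))/0.000305176 = 5958.7953 → code 5959 (round).
V_rec = (−1.25) + 5959·0.000305176 = 0.56854248 V.
Error = 0.56848 − 0.56854248 = -6.24805e-05 V = -62.48 µV.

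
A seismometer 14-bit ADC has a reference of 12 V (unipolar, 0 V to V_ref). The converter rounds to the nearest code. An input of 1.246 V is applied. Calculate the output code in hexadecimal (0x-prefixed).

code 0x6A5 (decimal 1701)

Full-scale span = 12 V; LSB = 12/2^14 = 0.732 mV.
(1.246 − 0) / 0.000732422 = 1701.205 LSBs.
So the output code is 1701.
In hexadecimal (0x-prefixed): 0x6A5.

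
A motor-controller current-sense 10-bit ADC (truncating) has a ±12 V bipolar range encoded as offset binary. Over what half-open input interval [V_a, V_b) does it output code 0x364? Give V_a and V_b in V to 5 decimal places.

LSB = 24/2^10 = 23.438 mV.
Code 0x364 = 868 decimal.
V_a = V_low + 868·LSB = 8.34375 V; V_b = V_low + 869·LSB = 8.36719 V.

[8.34375 V, 8.36719 V)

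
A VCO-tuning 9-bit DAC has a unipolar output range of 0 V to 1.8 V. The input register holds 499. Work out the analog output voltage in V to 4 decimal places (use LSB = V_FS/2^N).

1.7543 V

LSB = 1.8 V / 2^9 = 3.516 mV.
V_out = 0 + 499 × 0.00351563 V = 1.7543 V.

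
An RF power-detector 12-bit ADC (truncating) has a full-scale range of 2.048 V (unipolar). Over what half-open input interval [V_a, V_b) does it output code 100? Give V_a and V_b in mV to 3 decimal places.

[50.000 mV, 50.500 mV)

LSB = 2.048/2^12 = 0.500 mV.
V_a = V_low + 100·LSB = 0.05 V; V_b = V_low + 101·LSB = 0.0505 V.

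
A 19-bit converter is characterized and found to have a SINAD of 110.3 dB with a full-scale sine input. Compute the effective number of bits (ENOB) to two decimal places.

ENOB = (SINAD − 1.76) / 6.02 = (110.3 − 1.76)/6.02 = 18.030.

18.03 bits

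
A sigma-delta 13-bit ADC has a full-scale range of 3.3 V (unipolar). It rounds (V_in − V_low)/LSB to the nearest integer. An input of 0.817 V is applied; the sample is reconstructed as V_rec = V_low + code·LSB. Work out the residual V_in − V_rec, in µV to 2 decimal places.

One LSB is 3.3 V / 8192 = 402.83 µV.
(0.817 − 0)/0.000402832 = 2028.1406; round gives code 2028.
Code 2028 maps back to 0 + 2028×0.000402832 V = 0.81694336 V.
V_in − V_rec = 5.66406e-05 V = 56.64 µV.

56.64 µV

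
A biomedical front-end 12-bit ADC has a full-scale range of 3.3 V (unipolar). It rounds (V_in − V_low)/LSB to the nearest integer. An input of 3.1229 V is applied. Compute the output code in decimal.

Full-scale span = 3.3 V; LSB = 3.3/2^12 = 0.806 mV.
(3.1229 − 0) / 0.000805664 = 3876.181 LSBs.
round(3876.181) = 3876.

code 3876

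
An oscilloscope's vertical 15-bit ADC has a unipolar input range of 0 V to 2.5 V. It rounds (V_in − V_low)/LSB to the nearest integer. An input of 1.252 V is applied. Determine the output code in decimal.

LSB = 2.5 V / 32768 = 76.29 µV.
(V_in − V_low)/LSB = (1.252 − 0) / 7.62939e-05 = 16410.214.
So the output code is 16410.

code 16410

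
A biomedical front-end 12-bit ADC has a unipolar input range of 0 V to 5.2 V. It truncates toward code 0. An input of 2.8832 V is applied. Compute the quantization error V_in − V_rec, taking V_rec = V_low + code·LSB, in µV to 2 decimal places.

One LSB is 5.2 V / 4096 = 1.270 mV.
(2.8832 − 0)/0.00126953 = 2271.0745; ⌊·⌋ gives code 2271.
Reconstructed: 2.8831055 V.
Difference: 9.45312e-05 V → 94.53 µV.

94.53 µV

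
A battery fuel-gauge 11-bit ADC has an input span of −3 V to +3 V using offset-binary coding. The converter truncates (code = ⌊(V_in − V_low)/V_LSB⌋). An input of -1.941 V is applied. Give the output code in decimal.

With 2048 levels over 6 V, one step is 2.930 mV.
Input sits at 361.472 steps above V_low.
Floor → code 361.

code 361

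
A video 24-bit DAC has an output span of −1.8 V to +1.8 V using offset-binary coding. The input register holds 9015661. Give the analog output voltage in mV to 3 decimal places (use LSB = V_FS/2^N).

LSB = 3.6 V / 2^24 = 0.21 µV.
V_out = (−1.8) + 9015661 × 2.14577e-07 V = 0.134551 V.
= 134.551 mV.

134.551 mV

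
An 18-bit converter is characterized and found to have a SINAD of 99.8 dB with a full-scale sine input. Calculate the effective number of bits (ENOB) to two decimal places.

16.29 bits

ENOB = (SINAD − 1.76) / 6.02 = (99.8 − 1.76)/6.02 = 16.286.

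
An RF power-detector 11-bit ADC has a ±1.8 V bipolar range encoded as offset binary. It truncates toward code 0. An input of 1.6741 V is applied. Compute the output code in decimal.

With 2048 levels over 3.6 V, one step is 1.758 mV.
Input sits at 1976.377 steps above V_low.
Floor → code 1976.

code 1976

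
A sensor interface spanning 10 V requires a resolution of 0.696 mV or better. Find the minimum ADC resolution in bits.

14 bits

Number of steps required ≥ 10 V / 0.696 mV = 14367.82.
Need 2^N ≥ 14367.82; 2^13 = 8192, 2^14 = 16384.
Minimum N = 14.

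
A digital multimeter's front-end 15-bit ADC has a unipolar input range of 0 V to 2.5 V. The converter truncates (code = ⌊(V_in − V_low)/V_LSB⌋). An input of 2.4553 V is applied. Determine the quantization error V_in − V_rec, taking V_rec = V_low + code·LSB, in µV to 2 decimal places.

8.25 µV

LSB = 2.5/2^15 = 76.29 µV.
(2.4553 − 0)/7.62939e-05 = 32182.1082; ⌊·⌋ gives code 32182.
V_rec = 0 + 32182·7.62939e-05 = 2.4552917 V.
V_in − V_rec = 8.25195e-06 V = 8.25 µV.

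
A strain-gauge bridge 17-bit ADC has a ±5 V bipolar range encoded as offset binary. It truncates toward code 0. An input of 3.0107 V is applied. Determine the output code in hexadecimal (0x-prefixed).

code 0x19A25 (decimal 104997)

With 131072 levels over 10 V, one step is 76.29 µV.
(3.0107 − (−5)) / 7.62939e-05 = 104997.847 LSBs.
⌊·⌋(104997.847) = 104997.
In hexadecimal (0x-prefixed): 0x19A25.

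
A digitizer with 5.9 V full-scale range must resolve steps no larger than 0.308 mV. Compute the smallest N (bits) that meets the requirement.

Number of steps required ≥ 5.9 V / 0.308 mV = 19155.84.
Need 2^N ≥ 19155.84; 2^14 = 16384, 2^15 = 32768.
Minimum N = 15.

15 bits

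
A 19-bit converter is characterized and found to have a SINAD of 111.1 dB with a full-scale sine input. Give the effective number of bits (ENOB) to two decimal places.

18.16 bits

ENOB = (SINAD − 1.76) / 6.02 = (111.1 − 1.76)/6.02 = 18.163.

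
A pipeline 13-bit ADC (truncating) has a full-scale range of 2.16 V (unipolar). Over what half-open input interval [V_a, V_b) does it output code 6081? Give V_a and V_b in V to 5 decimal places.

[1.60339 V, 1.60365 V)

LSB = 2.16/2^13 = 263.67 µV.
V_a = V_low + 6081·LSB = 1.60339 V; V_b = V_low + 6082·LSB = 1.60365 V.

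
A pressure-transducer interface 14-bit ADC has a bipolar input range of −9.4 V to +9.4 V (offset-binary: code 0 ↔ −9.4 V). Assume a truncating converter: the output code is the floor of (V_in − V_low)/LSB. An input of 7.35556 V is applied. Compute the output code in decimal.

code 14602

Full-scale span = 18.8 V; LSB = 18.8/2^14 = 1.147 mV.
(7.35556 − (−9.4)) / 0.00114746 = 14602.292 LSBs.
Floor → code 14602.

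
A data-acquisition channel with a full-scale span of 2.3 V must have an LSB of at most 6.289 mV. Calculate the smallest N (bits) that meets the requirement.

Number of steps required ≥ 2.3 V / 6.289 mV = 365.72.
Need 2^N ≥ 365.72; 2^8 = 256, 2^9 = 512.
Minimum N = 9.

9 bits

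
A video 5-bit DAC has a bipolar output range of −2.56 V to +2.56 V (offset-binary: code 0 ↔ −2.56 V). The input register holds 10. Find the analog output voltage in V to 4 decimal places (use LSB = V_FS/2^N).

-0.9600 V

LSB = 5.12 V / 2^5 = 160.000 mV.
V_out = (−2.56) + 10 × 0.16 V = -0.96 V.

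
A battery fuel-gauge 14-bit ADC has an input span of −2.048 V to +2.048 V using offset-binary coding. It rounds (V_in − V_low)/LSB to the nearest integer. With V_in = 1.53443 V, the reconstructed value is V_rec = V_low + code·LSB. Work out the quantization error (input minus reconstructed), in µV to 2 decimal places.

LSB = 4.096/2^14 = 250.00 µV.
Scaled input = 14329.7200 LSBs, so code = 14330.
Reconstructed: 1.5345 V.
V_in − V_rec = -7e-05 V = -70.00 µV.

-70.00 µV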